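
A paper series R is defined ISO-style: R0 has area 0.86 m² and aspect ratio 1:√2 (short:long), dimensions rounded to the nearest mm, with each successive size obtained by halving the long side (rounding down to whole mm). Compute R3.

275 × 390 mm

Let R0's short side be w mm. w · w√2 = 0.86 m² = 860,000 mm², so w ≈ 779.8 mm and w√2 ≈ 1102.8 mm → R0 = 780 × 1103 mm.
R1: ⌊1103/2⌋ × 780 = 551 × 780 mm
R2: ⌊780/2⌋ × 551 = 390 × 551 mm
R3: ⌊551/2⌋ × 390 = 275 × 390 mm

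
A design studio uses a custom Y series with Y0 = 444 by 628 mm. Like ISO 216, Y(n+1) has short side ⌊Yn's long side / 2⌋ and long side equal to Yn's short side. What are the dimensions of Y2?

Y1: ⌊628/2⌋ × 444 = 314 × 444 mm
Y2: ⌊444/2⌋ × 314 = 222 × 314 mm

222 × 314 mm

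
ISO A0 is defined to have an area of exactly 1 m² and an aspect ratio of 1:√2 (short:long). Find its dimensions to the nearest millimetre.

841 × 1189 mm

Let the short side be w mm. Then the long side is w√2 and w · w√2 = 10⁶ mm².
w² = 10⁶/√2, so w = 1000 / 2^(1/4) ≈ 840.9 mm; long side = 1000 · 2^(1/4) ≈ 1189.2 mm.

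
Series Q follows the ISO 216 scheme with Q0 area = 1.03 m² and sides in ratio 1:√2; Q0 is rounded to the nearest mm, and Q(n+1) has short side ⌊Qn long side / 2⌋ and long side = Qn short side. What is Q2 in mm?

426 × 603 mm

Let Q0's short side be w mm. w · w√2 = 1.03 m² = 1,030,000 mm², so w ≈ 853.4 mm and w√2 ≈ 1206.9 mm → Q0 = 853 × 1207 mm.
Q1: ⌊1207/2⌋ × 853 = 603 × 853 mm
Q2: ⌊853/2⌋ × 603 = 426 × 603 mm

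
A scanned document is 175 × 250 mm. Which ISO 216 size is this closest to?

B5 (176 × 250 mm)

Aspect ratio 250/175 ≈ 1.429 — close to the ISO √2 ≈ 1.414.
In the B-series (B0 = 1000 × 1414 mm): B5 = 176 × 250 mm.
Off by 1 mm total — nearest standard size.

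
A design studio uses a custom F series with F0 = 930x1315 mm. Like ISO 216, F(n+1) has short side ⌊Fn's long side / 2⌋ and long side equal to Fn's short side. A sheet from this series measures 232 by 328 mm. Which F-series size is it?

F4

F0: 930 × 1315 mm
F1: 657 × 930 mm
F2: 465 × 657 mm
F3: 328 × 465 mm
F4: 232 × 328 mm
F5: 164 × 232 mm
→ matches F4.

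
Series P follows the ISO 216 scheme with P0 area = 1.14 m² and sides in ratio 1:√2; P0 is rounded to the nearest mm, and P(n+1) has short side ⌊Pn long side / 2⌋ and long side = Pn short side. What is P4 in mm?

Let P0's short side be w mm. w · w√2 = 1.14 m² = 1,140,000 mm², so w ≈ 897.8 mm and w√2 ≈ 1269.7 mm → P0 = 898 × 1270 mm.
P1: ⌊1270/2⌋ × 898 = 635 × 898 mm
P2: ⌊898/2⌋ × 635 = 449 × 635 mm
P3: ⌊635/2⌋ × 449 = 317 × 449 mm
P4: ⌊449/2⌋ × 317 = 224 × 317 mm

224 × 317 mm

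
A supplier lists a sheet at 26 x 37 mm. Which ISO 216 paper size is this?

Aspect ratio 37/26 ≈ 1.423 — close to the ISO √2 ≈ 1.414.
In the A-series (A0 area = 1 m²): A10 = 26 × 37 mm.

A10 (26 × 37 mm)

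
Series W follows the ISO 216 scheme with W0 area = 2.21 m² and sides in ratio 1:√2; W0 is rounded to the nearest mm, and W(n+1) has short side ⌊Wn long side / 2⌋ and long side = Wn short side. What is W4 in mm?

312 × 442 mm

Let W0's short side be w mm. w · w√2 = 2.21 m² = 2,210,000 mm², so w ≈ 1250.1 mm and w√2 ≈ 1767.9 mm → W0 = 1250 × 1768 mm.
W1: ⌊1768/2⌋ × 1250 = 884 × 1250 mm
W2: ⌊1250/2⌋ × 884 = 625 × 884 mm
W3: ⌊884/2⌋ × 625 = 442 × 625 mm
W4: ⌊625/2⌋ × 442 = 312 × 442 mm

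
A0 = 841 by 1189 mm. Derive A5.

A1: ⌊1189/2⌋ × 841 = 594 × 841 mm
A2: ⌊841/2⌋ × 594 = 420 × 594 mm
A3: ⌊594/2⌋ × 420 = 297 × 420 mm
A4: ⌊420/2⌋ × 297 = 210 × 297 mm
A5: ⌊297/2⌋ × 210 = 148 × 210 mm

148 × 210 mm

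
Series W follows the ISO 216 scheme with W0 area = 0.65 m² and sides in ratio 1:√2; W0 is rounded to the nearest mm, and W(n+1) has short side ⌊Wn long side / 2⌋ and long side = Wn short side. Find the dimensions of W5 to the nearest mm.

Let W0's short side be w mm. w · w√2 = 0.65 m² = 650,000 mm², so w ≈ 678.0 mm and w√2 ≈ 958.8 mm → W0 = 678 × 959 mm.
W1: ⌊959/2⌋ × 678 = 479 × 678 mm
W2: ⌊678/2⌋ × 479 = 339 × 479 mm
W3: ⌊479/2⌋ × 339 = 239 × 339 mm
W4: ⌊339/2⌋ × 239 = 169 × 239 mm
W5: ⌊239/2⌋ × 169 = 119 × 169 mm

119 × 169 mm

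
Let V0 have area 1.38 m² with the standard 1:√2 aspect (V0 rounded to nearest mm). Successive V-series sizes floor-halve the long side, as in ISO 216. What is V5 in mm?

Let V0's short side be w mm. w · w√2 = 1.38 m² = 1,380,000 mm², so w ≈ 987.8 mm and w√2 ≈ 1397.0 mm → V0 = 988 × 1397 mm.
V1: ⌊1397/2⌋ × 988 = 698 × 988 mm
V2: ⌊988/2⌋ × 698 = 494 × 698 mm
V3: ⌊698/2⌋ × 494 = 349 × 494 mm
V4: ⌊494/2⌋ × 349 = 247 × 349 mm
V5: ⌊349/2⌋ × 247 = 174 × 247 mm

174 × 247 mm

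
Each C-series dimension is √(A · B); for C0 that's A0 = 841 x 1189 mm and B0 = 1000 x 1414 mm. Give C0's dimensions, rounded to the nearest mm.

Short: √(841 · 1000) = √841000 ≈ 917.1 mm.
Long: √(1189 · 1414) = √1681246 ≈ 1296.6 mm.

917 × 1297 mm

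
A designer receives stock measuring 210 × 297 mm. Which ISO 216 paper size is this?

Aspect ratio 297/210 ≈ 1.414 — close to the ISO √2 ≈ 1.414.
In the A-series (A0 area = 1 m²): A4 = 210 × 297 mm.

A4 (210 × 297 mm)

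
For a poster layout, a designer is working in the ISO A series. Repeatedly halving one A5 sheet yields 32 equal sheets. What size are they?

32 = 2^5, so 5 halving steps.
A5 → A6 → … → A10 after 5 steps.

A10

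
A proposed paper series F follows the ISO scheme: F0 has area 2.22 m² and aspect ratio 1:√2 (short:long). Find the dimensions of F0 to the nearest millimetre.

Let the short side be w mm. Then w · w√2 = 2.22 m² = 2,220,000 mm².
w² = 2,220,000/√2, so w ≈ 1252.9 mm; long side = w√2 ≈ 1771.9 mm.

1253 × 1772 mm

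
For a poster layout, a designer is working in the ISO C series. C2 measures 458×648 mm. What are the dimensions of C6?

114 × 162 mm

C3: ⌊648/2⌋ × 458 = 324 × 458 mm
C4: ⌊458/2⌋ × 324 = 229 × 324 mm
C5: ⌊324/2⌋ × 229 = 162 × 229 mm
C6: ⌊229/2⌋ × 162 = 114 × 162 mm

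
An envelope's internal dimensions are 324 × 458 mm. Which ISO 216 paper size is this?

C3 (324 × 458 mm)

Aspect ratio 458/324 ≈ 1.414 — close to the ISO √2 ≈ 1.414.
In the C-series (envelope sizes, between A and B): C3 = 324 × 458 mm.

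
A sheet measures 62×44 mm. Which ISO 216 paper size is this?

Aspect ratio 62/44 ≈ 1.409 — close to the ISO √2 ≈ 1.414.
In the B-series (B0 = 1000 × 1414 mm): B9 = 44 × 62 mm.

B9 (44 × 62 mm)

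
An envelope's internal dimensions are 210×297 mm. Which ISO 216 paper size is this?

A4 (210 × 297 mm)

Aspect ratio 297/210 ≈ 1.414 — close to the ISO √2 ≈ 1.414.
In the A-series (A0 area = 1 m²): A4 = 210 × 297 mm.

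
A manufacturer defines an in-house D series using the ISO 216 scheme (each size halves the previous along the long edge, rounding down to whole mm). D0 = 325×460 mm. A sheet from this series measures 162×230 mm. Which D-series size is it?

D0: 325 × 460 mm
D1: 230 × 325 mm
D2: 162 × 230 mm
D3: 115 × 162 mm
→ matches D2.

D2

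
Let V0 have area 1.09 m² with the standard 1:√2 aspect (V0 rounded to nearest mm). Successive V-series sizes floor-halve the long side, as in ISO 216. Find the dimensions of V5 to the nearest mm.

Let V0's short side be w mm. w · w√2 = 1.09 m² = 1,090,000 mm², so w ≈ 877.9 mm and w√2 ≈ 1241.6 mm → V0 = 878 × 1242 mm.
V1: ⌊1242/2⌋ × 878 = 621 × 878 mm
V2: ⌊878/2⌋ × 621 = 439 × 621 mm
V3: ⌊621/2⌋ × 439 = 310 × 439 mm
V4: ⌊439/2⌋ × 310 = 219 × 310 mm
V5: ⌊310/2⌋ × 219 = 155 × 219 mm

155 × 219 mm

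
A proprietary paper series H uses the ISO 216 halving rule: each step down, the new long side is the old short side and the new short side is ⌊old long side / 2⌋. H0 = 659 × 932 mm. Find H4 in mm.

H1: ⌊932/2⌋ × 659 = 466 × 659 mm
H2: ⌊659/2⌋ × 466 = 329 × 466 mm
H3: ⌊466/2⌋ × 329 = 233 × 329 mm
H4: ⌊329/2⌋ × 233 = 164 × 233 mm

164 × 233 mm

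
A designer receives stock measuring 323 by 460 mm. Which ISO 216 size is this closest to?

C3 (324 × 458 mm)

Aspect ratio 460/323 ≈ 1.424 — close to the ISO √2 ≈ 1.414.
In the C-series (envelope sizes, between A and B): C3 = 324 × 458 mm.
Off by 3 mm total — nearest standard size.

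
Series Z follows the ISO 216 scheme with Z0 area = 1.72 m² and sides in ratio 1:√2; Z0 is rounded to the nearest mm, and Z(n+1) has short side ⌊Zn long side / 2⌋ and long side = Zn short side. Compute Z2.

551 × 780 mm

Let Z0's short side be w mm. w · w√2 = 1.72 m² = 1,720,000 mm², so w ≈ 1102.8 mm and w√2 ≈ 1559.6 mm → Z0 = 1103 × 1560 mm.
Z1: ⌊1560/2⌋ × 1103 = 780 × 1103 mm
Z2: ⌊1103/2⌋ × 780 = 551 × 780 mm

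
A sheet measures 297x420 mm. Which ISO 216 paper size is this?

A3 (297 × 420 mm)

Aspect ratio 420/297 ≈ 1.414 — close to the ISO √2 ≈ 1.414.
In the A-series (A0 area = 1 m²): A3 = 297 × 420 mm.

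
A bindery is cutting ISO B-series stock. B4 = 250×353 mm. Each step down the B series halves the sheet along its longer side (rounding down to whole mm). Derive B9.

B5: ⌊353/2⌋ × 250 = 176 × 250 mm
B6: ⌊250/2⌋ × 176 = 125 × 176 mm
B7: ⌊176/2⌋ × 125 = 88 × 125 mm
B8: ⌊125/2⌋ × 88 = 62 × 88 mm
B9: ⌊88/2⌋ × 62 = 44 × 62 mm

44 × 62 mm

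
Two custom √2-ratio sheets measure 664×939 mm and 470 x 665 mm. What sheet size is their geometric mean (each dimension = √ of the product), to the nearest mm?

559 × 790 mm

Short side: √(664 · 470) = √312080 ≈ 558.6 → 559 mm
Long side: √(939 · 665) = √624435 ≈ 790.2 → 790 mm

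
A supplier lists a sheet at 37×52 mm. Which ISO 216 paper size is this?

Aspect ratio 52/37 ≈ 1.405 — close to the ISO √2 ≈ 1.414.
In the A-series (A0 area = 1 m²): A9 = 37 × 52 mm.

A9 (37 × 52 mm)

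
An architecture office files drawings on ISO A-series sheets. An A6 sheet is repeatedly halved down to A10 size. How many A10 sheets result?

16

Each ISO step halves the sheet: 1 × A6 → 2 × A7 → 4 × A8 → 8 × A9 → …
From A6 to A10 is 4 halving steps: 2^4 = 16.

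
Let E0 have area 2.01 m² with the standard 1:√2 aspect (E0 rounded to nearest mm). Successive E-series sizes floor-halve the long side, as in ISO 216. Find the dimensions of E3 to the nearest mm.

421 × 596 mm

Let E0's short side be w mm. w · w√2 = 2.01 m² = 2,010,000 mm², so w ≈ 1192.2 mm and w√2 ≈ 1686.0 mm → E0 = 1192 × 1686 mm.
E1: ⌊1686/2⌋ × 1192 = 843 × 1192 mm
E2: ⌊1192/2⌋ × 843 = 596 × 843 mm
E3: ⌊843/2⌋ × 596 = 421 × 596 mm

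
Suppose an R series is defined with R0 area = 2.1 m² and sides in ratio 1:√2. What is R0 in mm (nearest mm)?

1219 × 1723 mm

Let the short side be w mm. Then w · w√2 = 2.1 m² = 2,100,000 mm².
w² = 2,100,000/√2, so w ≈ 1218.6 mm; long side = w√2 ≈ 1723.3 mm.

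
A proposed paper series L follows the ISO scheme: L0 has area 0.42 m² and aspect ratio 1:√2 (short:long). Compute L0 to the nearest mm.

Let the short side be w mm. Then w · w√2 = 0.42 m² = 420,000 mm².
w² = 420,000/√2, so w ≈ 545.0 mm; long side = w√2 ≈ 770.7 mm.

545 × 771 mm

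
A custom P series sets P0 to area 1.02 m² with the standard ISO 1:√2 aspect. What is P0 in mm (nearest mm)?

Let the short side be w mm. Then w · w√2 = 1.02 m² = 1,020,000 mm².
w² = 1,020,000/√2, so w ≈ 849.3 mm; long side = w√2 ≈ 1201.0 mm.

849 × 1201 mm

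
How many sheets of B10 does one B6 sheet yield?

16

Each ISO step halves the sheet: 1 × B6 → 2 × B7 → 4 × B8 → 8 × B9 → …
From B6 to B10 is 4 halving steps: 2^4 = 16.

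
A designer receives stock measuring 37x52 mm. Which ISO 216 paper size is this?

Aspect ratio 52/37 ≈ 1.405 — close to the ISO √2 ≈ 1.414.
In the A-series (A0 area = 1 m²): A9 = 37 × 52 mm.

A9 (37 × 52 mm)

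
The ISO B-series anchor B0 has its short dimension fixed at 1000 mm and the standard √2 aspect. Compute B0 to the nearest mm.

Short side = 1000 mm; long side = 1000√2 ≈ 1414.2 mm.

1000 × 1414 mm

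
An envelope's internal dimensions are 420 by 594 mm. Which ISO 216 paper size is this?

A2 (420 × 594 mm)

Aspect ratio 594/420 ≈ 1.414 — close to the ISO √2 ≈ 1.414.
In the A-series (A0 area = 1 m²): A2 = 420 × 594 mm.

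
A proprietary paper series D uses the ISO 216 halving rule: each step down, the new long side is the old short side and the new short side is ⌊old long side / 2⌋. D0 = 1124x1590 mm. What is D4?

281 × 397 mm

D1 = 795 × 1124 mm (from D0 by 1 halving).
D2: ⌊1124/2⌋ × 795 = 562 × 795 mm
D3: ⌊795/2⌋ × 562 = 397 × 562 mm
D4: ⌊562/2⌋ × 397 = 281 × 397 mm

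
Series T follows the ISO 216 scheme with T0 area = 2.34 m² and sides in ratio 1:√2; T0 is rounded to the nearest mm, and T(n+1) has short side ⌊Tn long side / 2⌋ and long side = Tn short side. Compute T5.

Let T0's short side be w mm. w · w√2 = 2.34 m² = 2,340,000 mm², so w ≈ 1286.3 mm and w√2 ≈ 1819.1 mm → T0 = 1286 × 1819 mm.
T1: ⌊1819/2⌋ × 1286 = 909 × 1286 mm
T2: ⌊1286/2⌋ × 909 = 643 × 909 mm
T3: ⌊909/2⌋ × 643 = 454 × 643 mm
T4: ⌊643/2⌋ × 454 = 321 × 454 mm
T5: ⌊454/2⌋ × 321 = 227 × 321 mm

227 × 321 mm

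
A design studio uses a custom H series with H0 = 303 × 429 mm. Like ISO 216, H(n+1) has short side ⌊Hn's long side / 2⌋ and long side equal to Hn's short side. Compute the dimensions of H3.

107 × 151 mm

H1: ⌊429/2⌋ × 303 = 214 × 303 mm
H2: ⌊303/2⌋ × 214 = 151 × 214 mm
H3: ⌊214/2⌋ × 151 = 107 × 151 mm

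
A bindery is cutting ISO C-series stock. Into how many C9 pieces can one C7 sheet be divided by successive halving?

Each ISO step halves the sheet: 1 × C7 → 2 × C8 → 4 × C9
From C7 to C9 is 2 halving steps: 2^2 = 4.

4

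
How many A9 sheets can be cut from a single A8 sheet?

2

Each ISO step halves the sheet: 1 × A8 → 2 × A9
From A8 to A9 is 1 halving step: 2^1 = 2.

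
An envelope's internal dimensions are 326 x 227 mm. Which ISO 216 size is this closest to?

Aspect ratio 326/227 ≈ 1.436 (ISO target is √2 ≈ 1.414).
In the C-series (envelope sizes, between A and B): C4 = 229 × 324 mm.
Off by 4 mm total — nearest standard size.

C4 (229 × 324 mm)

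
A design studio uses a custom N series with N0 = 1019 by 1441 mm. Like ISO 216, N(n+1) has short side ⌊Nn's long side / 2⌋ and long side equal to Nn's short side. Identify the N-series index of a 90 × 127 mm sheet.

N7

N0: 1019 × 1441 mm
N1: 720 × 1019 mm
N2: 509 × 720 mm
N3: 360 × 509 mm
N4: 254 × 360 mm
N5: 180 × 254 mm
N6: 127 × 180 mm
N7: 90 × 127 mm
N8: 63 × 90 mm
→ matches N7.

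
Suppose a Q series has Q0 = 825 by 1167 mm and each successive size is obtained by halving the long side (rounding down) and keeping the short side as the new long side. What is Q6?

103 × 145 mm

Q1 = 583 × 825 mm (from Q0 by 1 halving).
Q2: ⌊825/2⌋ × 583 = 412 × 583 mm
Q3: ⌊583/2⌋ × 412 = 291 × 412 mm
Q4: ⌊412/2⌋ × 291 = 206 × 291 mm
Q5: ⌊291/2⌋ × 206 = 145 × 206 mm
Q6: ⌊206/2⌋ × 145 = 103 × 145 mm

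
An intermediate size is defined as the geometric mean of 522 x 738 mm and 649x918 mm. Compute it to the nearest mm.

582 × 823 mm

Short side: √(522 · 649) = √338778 ≈ 582.0 → 582 mm
Long side: √(738 · 918) = √677484 ≈ 823.1 → 823 mm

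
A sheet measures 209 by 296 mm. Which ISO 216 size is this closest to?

A4 (210 × 297 mm)

Aspect ratio 296/209 ≈ 1.416 — close to the ISO √2 ≈ 1.414.
In the A-series (A0 area = 1 m²): A4 = 210 × 297 mm.
Off by 2 mm total — nearest standard size.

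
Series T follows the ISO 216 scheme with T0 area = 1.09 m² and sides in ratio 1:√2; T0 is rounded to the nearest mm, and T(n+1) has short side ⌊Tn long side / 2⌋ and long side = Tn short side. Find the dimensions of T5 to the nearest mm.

155 × 219 mm

Let T0's short side be w mm. w · w√2 = 1.09 m² = 1,090,000 mm², so w ≈ 877.9 mm and w√2 ≈ 1241.6 mm → T0 = 878 × 1242 mm.
T1: ⌊1242/2⌋ × 878 = 621 × 878 mm
T2: ⌊878/2⌋ × 621 = 439 × 621 mm
T3: ⌊621/2⌋ × 439 = 310 × 439 mm
T4: ⌊439/2⌋ × 310 = 219 × 310 mm
T5: ⌊310/2⌋ × 219 = 155 × 219 mm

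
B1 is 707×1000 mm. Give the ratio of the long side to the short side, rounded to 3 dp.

1000 / 707 = 1.414
Matches √2 ≈ 1.414 — the ISO 216 defining ratio.

1.414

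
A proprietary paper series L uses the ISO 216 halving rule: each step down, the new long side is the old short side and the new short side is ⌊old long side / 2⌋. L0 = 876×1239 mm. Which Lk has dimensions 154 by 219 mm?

L0: 876 × 1239 mm
L1: 619 × 876 mm
L2: 438 × 619 mm
L3: 309 × 438 mm
L4: 219 × 309 mm
L5: 154 × 219 mm
L6: 109 × 154 mm
→ matches L5.

L5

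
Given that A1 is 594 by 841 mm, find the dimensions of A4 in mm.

A2: ⌊841/2⌋ × 594 = 420 × 594 mm
A3: ⌊594/2⌋ × 420 = 297 × 420 mm
A4: ⌊420/2⌋ × 297 = 210 × 297 mm

210 × 297 mm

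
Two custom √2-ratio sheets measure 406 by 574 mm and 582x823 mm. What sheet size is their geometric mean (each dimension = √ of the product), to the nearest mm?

Short side: √(406 · 582) = √236292 ≈ 486.1 → 486 mm
Long side: √(574 · 823) = √472402 ≈ 687.3 → 687 mm

486 × 687 mm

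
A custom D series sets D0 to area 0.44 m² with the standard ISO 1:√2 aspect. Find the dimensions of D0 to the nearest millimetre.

558 × 789 mm

Let the short side be w mm. Then w · w√2 = 0.44 m² = 440,000 mm².
w² = 440,000/√2, so w ≈ 557.8 mm; long side = w√2 ≈ 788.8 mm.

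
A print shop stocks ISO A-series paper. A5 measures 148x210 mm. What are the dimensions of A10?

A6: ⌊210/2⌋ × 148 = 105 × 148 mm
A7: ⌊148/2⌋ × 105 = 74 × 105 mm
A8: ⌊105/2⌋ × 74 = 52 × 74 mm
A9: ⌊74/2⌋ × 52 = 37 × 52 mm
A10: ⌊52/2⌋ × 37 = 26 × 37 mm

26 × 37 mm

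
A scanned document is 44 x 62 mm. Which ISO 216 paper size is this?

Aspect ratio 62/44 ≈ 1.409 — close to the ISO √2 ≈ 1.414.
In the B-series (B0 = 1000 × 1414 mm): B9 = 44 × 62 mm.

B9 (44 × 62 mm)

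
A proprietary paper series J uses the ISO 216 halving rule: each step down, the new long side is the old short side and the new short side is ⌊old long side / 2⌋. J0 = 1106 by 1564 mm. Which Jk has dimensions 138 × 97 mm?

J0: 1106 × 1564 mm
J1: 782 × 1106 mm
J2: 553 × 782 mm
J3: 391 × 553 mm
J4: 276 × 391 mm
J5: 195 × 276 mm
J6: 138 × 195 mm
J7: 97 × 138 mm
J8: 69 × 97 mm
→ matches J7.

J7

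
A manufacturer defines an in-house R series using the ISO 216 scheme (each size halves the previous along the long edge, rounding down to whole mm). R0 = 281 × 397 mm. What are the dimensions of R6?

35 × 49 mm

R1: ⌊397/2⌋ × 281 = 198 × 281 mm
R2: ⌊281/2⌋ × 198 = 140 × 198 mm
R3: ⌊198/2⌋ × 140 = 99 × 140 mm
R4: ⌊140/2⌋ × 99 = 70 × 99 mm
R5: ⌊99/2⌋ × 70 = 49 × 70 mm
R6: ⌊70/2⌋ × 49 = 35 × 49 mm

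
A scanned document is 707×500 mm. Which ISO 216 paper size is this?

B2 (500 × 707 mm)

Aspect ratio 707/500 ≈ 1.414 — close to the ISO √2 ≈ 1.414.
In the B-series (B0 = 1000 × 1414 mm): B2 = 500 × 707 mm.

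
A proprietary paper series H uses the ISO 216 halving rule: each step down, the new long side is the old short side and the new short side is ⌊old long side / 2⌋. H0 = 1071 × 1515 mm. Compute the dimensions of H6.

133 × 189 mm

H1 = 757 × 1071 mm (from H0 by 1 halving).
H2: ⌊1071/2⌋ × 757 = 535 × 757 mm
H3: ⌊757/2⌋ × 535 = 378 × 535 mm
H4: ⌊535/2⌋ × 378 = 267 × 378 mm
H5: ⌊378/2⌋ × 267 = 189 × 267 mm
H6: ⌊267/2⌋ × 189 = 133 × 189 mm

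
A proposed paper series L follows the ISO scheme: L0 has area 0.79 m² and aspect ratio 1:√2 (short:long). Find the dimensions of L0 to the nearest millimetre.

Let the short side be w mm. Then w · w√2 = 0.79 m² = 790,000 mm².
w² = 790,000/√2, so w ≈ 747.4 mm; long side = w√2 ≈ 1057.0 mm.

747 × 1057 mm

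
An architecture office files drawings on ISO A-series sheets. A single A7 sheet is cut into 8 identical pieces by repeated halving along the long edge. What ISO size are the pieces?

8 = 2^3, so 3 halving steps.
A7 → A8 → … → A10 after 3 steps.

A10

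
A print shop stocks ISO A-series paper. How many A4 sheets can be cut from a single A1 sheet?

8

Each ISO step halves the sheet: 1 × A1 → 2 × A2 → 4 × A3 → 8 × A4
From A1 to A4 is 3 halving steps: 2^3 = 8.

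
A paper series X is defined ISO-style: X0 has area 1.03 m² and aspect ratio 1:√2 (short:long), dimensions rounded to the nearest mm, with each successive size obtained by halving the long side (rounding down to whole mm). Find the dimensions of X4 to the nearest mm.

Let X0's short side be w mm. w · w√2 = 1.03 m² = 1,030,000 mm², so w ≈ 853.4 mm and w√2 ≈ 1206.9 mm → X0 = 853 × 1207 mm.
X1: ⌊1207/2⌋ × 853 = 603 × 853 mm
X2: ⌊853/2⌋ × 603 = 426 × 603 mm
X3: ⌊603/2⌋ × 426 = 301 × 426 mm
X4: ⌊426/2⌋ × 301 = 213 × 301 mm

213 × 301 mm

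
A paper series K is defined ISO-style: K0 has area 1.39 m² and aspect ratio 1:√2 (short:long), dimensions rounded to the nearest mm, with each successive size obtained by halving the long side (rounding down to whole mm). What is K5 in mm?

Let K0's short side be w mm. w · w√2 = 1.39 m² = 1,390,000 mm², so w ≈ 991.4 mm and w√2 ≈ 1402.1 mm → K0 = 991 × 1402 mm.
K1: ⌊1402/2⌋ × 991 = 701 × 991 mm
K2: ⌊991/2⌋ × 701 = 495 × 701 mm
K3: ⌊701/2⌋ × 495 = 350 × 495 mm
K4: ⌊495/2⌋ × 350 = 247 × 350 mm
K5: ⌊350/2⌋ × 247 = 175 × 247 mm

175 × 247 mm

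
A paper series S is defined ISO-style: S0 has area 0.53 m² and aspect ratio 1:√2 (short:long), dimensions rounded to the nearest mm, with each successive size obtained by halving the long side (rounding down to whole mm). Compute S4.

153 × 216 mm

Let S0's short side be w mm. w · w√2 = 0.53 m² = 530,000 mm², so w ≈ 612.2 mm and w√2 ≈ 865.8 mm → S0 = 612 × 866 mm.
S1: ⌊866/2⌋ × 612 = 433 × 612 mm
S2: ⌊612/2⌋ × 433 = 306 × 433 mm
S3: ⌊433/2⌋ × 306 = 216 × 306 mm
S4: ⌊306/2⌋ × 216 = 153 × 216 mm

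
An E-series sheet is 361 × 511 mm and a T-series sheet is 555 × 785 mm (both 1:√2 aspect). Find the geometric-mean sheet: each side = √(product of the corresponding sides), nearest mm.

448 × 633 mm

Short side: √(361 · 555) = √200355 ≈ 447.6 → 448 mm
Long side: √(511 · 785) = √401135 ≈ 633.4 → 633 mm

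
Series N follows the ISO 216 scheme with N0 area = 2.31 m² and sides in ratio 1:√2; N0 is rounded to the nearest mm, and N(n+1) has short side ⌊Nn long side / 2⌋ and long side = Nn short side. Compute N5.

Let N0's short side be w mm. w · w√2 = 2.31 m² = 2,310,000 mm², so w ≈ 1278.1 mm and w√2 ≈ 1807.4 mm → N0 = 1278 × 1807 mm.
N1: ⌊1807/2⌋ × 1278 = 903 × 1278 mm
N2: ⌊1278/2⌋ × 903 = 639 × 903 mm
N3: ⌊903/2⌋ × 639 = 451 × 639 mm
N4: ⌊639/2⌋ × 451 = 319 × 451 mm
N5: ⌊451/2⌋ × 319 = 225 × 319 mm

225 × 319 mm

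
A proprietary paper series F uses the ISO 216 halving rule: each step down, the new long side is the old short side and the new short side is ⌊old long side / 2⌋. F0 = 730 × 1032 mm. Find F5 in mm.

129 × 182 mm

F1: ⌊1032/2⌋ × 730 = 516 × 730 mm
F2: ⌊730/2⌋ × 516 = 365 × 516 mm
F3: ⌊516/2⌋ × 365 = 258 × 365 mm
F4: ⌊365/2⌋ × 258 = 182 × 258 mm
F5: ⌊258/2⌋ × 182 = 129 × 182 mm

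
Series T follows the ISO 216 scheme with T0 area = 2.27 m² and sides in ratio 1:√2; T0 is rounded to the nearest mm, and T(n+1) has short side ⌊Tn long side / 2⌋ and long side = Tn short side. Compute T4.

316 × 448 mm

Let T0's short side be w mm. w · w√2 = 2.27 m² = 2,270,000 mm², so w ≈ 1266.9 mm and w√2 ≈ 1791.7 mm → T0 = 1267 × 1792 mm.
T1: ⌊1792/2⌋ × 1267 = 896 × 1267 mm
T2: ⌊1267/2⌋ × 896 = 633 × 896 mm
T3: ⌊896/2⌋ × 633 = 448 × 633 mm
T4: ⌊633/2⌋ × 448 = 316 × 448 mm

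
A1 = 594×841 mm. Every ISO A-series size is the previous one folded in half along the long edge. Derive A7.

74 × 105 mm

A2: ⌊841/2⌋ × 594 = 420 × 594 mm
A3: ⌊594/2⌋ × 420 = 297 × 420 mm
A4: ⌊420/2⌋ × 297 = 210 × 297 mm
A5: ⌊297/2⌋ × 210 = 148 × 210 mm
A6: ⌊210/2⌋ × 148 = 105 × 148 mm
A7: ⌊148/2⌋ × 105 = 74 × 105 mm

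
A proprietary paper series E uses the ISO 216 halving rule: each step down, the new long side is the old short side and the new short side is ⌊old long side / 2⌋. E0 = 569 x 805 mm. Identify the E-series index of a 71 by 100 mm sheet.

E0: 569 × 805 mm
E1: 402 × 569 mm
E2: 284 × 402 mm
E3: 201 × 284 mm
E4: 142 × 201 mm
E5: 100 × 142 mm
E6: 71 × 100 mm
E7: 50 × 71 mm
→ matches E6.

E6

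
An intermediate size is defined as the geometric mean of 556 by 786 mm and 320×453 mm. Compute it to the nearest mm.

Short side: √(556 · 320) = √177920 ≈ 421.8 → 422 mm
Long side: √(786 · 453) = √356058 ≈ 596.7 → 597 mm

422 × 597 mm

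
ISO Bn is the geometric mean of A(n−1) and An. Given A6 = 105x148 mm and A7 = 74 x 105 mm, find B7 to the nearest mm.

88 × 125 mm

Short side: √(105 · 74) = √7770 ≈ 88.1 → 88 mm
Long side: √(148 · 105) = √15540 ≈ 124.7 → 125 mm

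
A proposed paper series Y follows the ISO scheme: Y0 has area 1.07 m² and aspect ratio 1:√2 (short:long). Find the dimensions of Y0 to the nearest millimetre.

870 × 1230 mm

Let the short side be w mm. Then w · w√2 = 1.07 m² = 1,070,000 mm².
w² = 1,070,000/√2, so w ≈ 869.8 mm; long side = w√2 ≈ 1230.1 mm.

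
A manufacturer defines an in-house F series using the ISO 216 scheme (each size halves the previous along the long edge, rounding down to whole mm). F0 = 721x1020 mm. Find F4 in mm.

F1: ⌊1020/2⌋ × 721 = 510 × 721 mm
F2: ⌊721/2⌋ × 510 = 360 × 510 mm
F3: ⌊510/2⌋ × 360 = 255 × 360 mm
F4: ⌊360/2⌋ × 255 = 180 × 255 mm

180 × 255 mm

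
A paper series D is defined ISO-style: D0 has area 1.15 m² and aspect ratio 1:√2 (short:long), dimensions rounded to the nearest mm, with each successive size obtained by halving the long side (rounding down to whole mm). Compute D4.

225 × 318 mm

Let D0's short side be w mm. w · w√2 = 1.15 m² = 1,150,000 mm², so w ≈ 901.8 mm and w√2 ≈ 1275.3 mm → D0 = 902 × 1275 mm.
D1: ⌊1275/2⌋ × 902 = 637 × 902 mm
D2: ⌊902/2⌋ × 637 = 451 × 637 mm
D3: ⌊637/2⌋ × 451 = 318 × 451 mm
D4: ⌊451/2⌋ × 318 = 225 × 318 mm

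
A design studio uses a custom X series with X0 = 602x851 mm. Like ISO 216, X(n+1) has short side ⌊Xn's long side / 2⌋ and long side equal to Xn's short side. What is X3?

212 × 301 mm

X1: ⌊851/2⌋ × 602 = 425 × 602 mm
X2: ⌊602/2⌋ × 425 = 301 × 425 mm
X3: ⌊425/2⌋ × 301 = 212 × 301 mm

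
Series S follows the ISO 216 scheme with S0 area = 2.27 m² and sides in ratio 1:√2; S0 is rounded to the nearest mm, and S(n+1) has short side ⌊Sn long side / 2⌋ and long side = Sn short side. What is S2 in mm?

Let S0's short side be w mm. w · w√2 = 2.27 m² = 2,270,000 mm², so w ≈ 1266.9 mm and w√2 ≈ 1791.7 mm → S0 = 1267 × 1792 mm.
S1: ⌊1792/2⌋ × 1267 = 896 × 1267 mm
S2: ⌊1267/2⌋ × 896 = 633 × 896 mm

633 × 896 mm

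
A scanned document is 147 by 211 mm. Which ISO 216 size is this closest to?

A5 (148 × 210 mm)

Aspect ratio 211/147 ≈ 1.435 (ISO target is √2 ≈ 1.414).
In the A-series (A0 area = 1 m²): A5 = 148 × 210 mm.
Off by 2 mm total — nearest standard size.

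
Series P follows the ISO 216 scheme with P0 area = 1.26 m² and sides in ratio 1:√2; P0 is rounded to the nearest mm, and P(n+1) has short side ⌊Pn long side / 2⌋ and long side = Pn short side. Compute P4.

236 × 333 mm

Let P0's short side be w mm. w · w√2 = 1.26 m² = 1,260,000 mm², so w ≈ 943.9 mm and w√2 ≈ 1334.9 mm → P0 = 944 × 1335 mm.
P1: ⌊1335/2⌋ × 944 = 667 × 944 mm
P2: ⌊944/2⌋ × 667 = 472 × 667 mm
P3: ⌊667/2⌋ × 472 = 333 × 472 mm
P4: ⌊472/2⌋ × 333 = 236 × 333 mm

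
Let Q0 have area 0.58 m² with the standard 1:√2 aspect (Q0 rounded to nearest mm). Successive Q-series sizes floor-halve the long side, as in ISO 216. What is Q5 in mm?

Let Q0's short side be w mm. w · w√2 = 0.58 m² = 580,000 mm², so w ≈ 640.4 mm and w√2 ≈ 905.7 mm → Q0 = 640 × 906 mm.
Q1: ⌊906/2⌋ × 640 = 453 × 640 mm
Q2: ⌊640/2⌋ × 453 = 320 × 453 mm
Q3: ⌊453/2⌋ × 320 = 226 × 320 mm
Q4: ⌊320/2⌋ × 226 = 160 × 226 mm
Q5: ⌊226/2⌋ × 160 = 113 × 160 mm

113 × 160 mm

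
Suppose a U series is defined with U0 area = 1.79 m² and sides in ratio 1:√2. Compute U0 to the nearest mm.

Let the short side be w mm. Then w · w√2 = 1.79 m² = 1,790,000 mm².
w² = 1,790,000/√2, so w ≈ 1125.0 mm; long side = w√2 ≈ 1591.1 mm.

1125 × 1591 mm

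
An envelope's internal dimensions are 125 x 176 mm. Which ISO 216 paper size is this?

B6 (125 × 176 mm)

Aspect ratio 176/125 ≈ 1.408 — close to the ISO √2 ≈ 1.414.
In the B-series (B0 = 1000 × 1414 mm): B6 = 125 × 176 mm.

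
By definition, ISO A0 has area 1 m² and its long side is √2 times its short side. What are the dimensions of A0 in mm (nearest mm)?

841 × 1189 mm

Let the short side be w mm. Then the long side is w√2 and w · w√2 = 10⁶ mm².
w² = 10⁶/√2, so w = 1000 / 2^(1/4) ≈ 840.9 mm; long side = 1000 · 2^(1/4) ≈ 1189.2 mm.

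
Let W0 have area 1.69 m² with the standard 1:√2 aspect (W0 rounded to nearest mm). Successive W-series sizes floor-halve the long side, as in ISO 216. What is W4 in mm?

273 × 386 mm

Let W0's short side be w mm. w · w√2 = 1.69 m² = 1,690,000 mm², so w ≈ 1093.2 mm and w√2 ≈ 1546.0 mm → W0 = 1093 × 1546 mm.
W1: ⌊1546/2⌋ × 1093 = 773 × 1093 mm
W2: ⌊1093/2⌋ × 773 = 546 × 773 mm
W3: ⌊773/2⌋ × 546 = 386 × 546 mm
W4: ⌊546/2⌋ × 386 = 273 × 386 mm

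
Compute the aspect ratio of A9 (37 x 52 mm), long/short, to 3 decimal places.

1.405

52 / 37 = 1.405
ISO 216 targets √2 ≈ 1.414; the -0.009 deviation is from mm rounding.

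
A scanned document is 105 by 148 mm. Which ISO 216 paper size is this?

Aspect ratio 148/105 ≈ 1.410 — close to the ISO √2 ≈ 1.414.
In the A-series (A0 area = 1 m²): A6 = 105 × 148 mm.

A6 (105 × 148 mm)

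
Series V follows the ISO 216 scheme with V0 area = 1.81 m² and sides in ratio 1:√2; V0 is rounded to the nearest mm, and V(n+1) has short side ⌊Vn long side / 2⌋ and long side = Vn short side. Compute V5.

Let V0's short side be w mm. w · w√2 = 1.81 m² = 1,810,000 mm², so w ≈ 1131.3 mm and w√2 ≈ 1599.9 mm → V0 = 1131 × 1600 mm.
V1: ⌊1600/2⌋ × 1131 = 800 × 1131 mm
V2: ⌊1131/2⌋ × 800 = 565 × 800 mm
V3: ⌊800/2⌋ × 565 = 400 × 565 mm
V4: ⌊565/2⌋ × 400 = 282 × 400 mm
V5: ⌊400/2⌋ × 282 = 200 × 282 mm

200 × 282 mm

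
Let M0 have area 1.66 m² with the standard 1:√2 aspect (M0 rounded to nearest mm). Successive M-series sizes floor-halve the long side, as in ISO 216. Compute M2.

541 × 766 mm

Let M0's short side be w mm. w · w√2 = 1.66 m² = 1,660,000 mm², so w ≈ 1083.4 mm and w√2 ≈ 1532.2 mm → M0 = 1083 × 1532 mm.
M1: ⌊1532/2⌋ × 1083 = 766 × 1083 mm
M2: ⌊1083/2⌋ × 766 = 541 × 766 mm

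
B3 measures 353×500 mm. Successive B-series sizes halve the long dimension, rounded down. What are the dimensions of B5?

B4: ⌊500/2⌋ × 353 = 250 × 353 mm
B5: ⌊353/2⌋ × 250 = 176 × 250 mm

176 × 250 mm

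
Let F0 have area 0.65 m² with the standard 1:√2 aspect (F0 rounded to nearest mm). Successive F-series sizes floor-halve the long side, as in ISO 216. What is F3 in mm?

Let F0's short side be w mm. w · w√2 = 0.65 m² = 650,000 mm², so w ≈ 678.0 mm and w√2 ≈ 958.8 mm → F0 = 678 × 959 mm.
F1: ⌊959/2⌋ × 678 = 479 × 678 mm
F2: ⌊678/2⌋ × 479 = 339 × 479 mm
F3: ⌊479/2⌋ × 339 = 239 × 339 mm

239 × 339 mm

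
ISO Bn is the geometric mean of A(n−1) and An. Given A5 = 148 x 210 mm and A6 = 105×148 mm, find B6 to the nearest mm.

125 × 176 mm

Short side: √(148 · 105) = √15540 ≈ 124.7 → 125 mm
Long side: √(210 · 148) = √31080 ≈ 176.3 → 176 mm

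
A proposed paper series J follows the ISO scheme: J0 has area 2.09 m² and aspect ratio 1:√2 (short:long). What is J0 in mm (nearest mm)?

Let the short side be w mm. Then w · w√2 = 2.09 m² = 2,090,000 mm².
w² = 2,090,000/√2, so w ≈ 1215.7 mm; long side = w√2 ≈ 1719.2 mm.

1216 × 1719 mm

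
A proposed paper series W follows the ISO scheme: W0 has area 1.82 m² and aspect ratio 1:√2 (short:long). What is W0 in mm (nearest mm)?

1134 × 1604 mm

Let the short side be w mm. Then w · w√2 = 1.82 m² = 1,820,000 mm².
w² = 1,820,000/√2, so w ≈ 1134.4 mm; long side = w√2 ≈ 1604.3 mm.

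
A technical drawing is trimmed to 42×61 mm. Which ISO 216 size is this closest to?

Aspect ratio 61/42 ≈ 1.452 (ISO target is √2 ≈ 1.414).
In the B-series (B0 = 1000 × 1414 mm): B9 = 44 × 62 mm.
Off by 3 mm total — nearest standard size.

B9 (44 × 62 mm)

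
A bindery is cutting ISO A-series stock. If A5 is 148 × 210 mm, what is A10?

26 × 37 mm

A6: ⌊210/2⌋ × 148 = 105 × 148 mm
A7: ⌊148/2⌋ × 105 = 74 × 105 mm
A8: ⌊105/2⌋ × 74 = 52 × 74 mm
A9: ⌊74/2⌋ × 52 = 37 × 52 mm
A10: ⌊52/2⌋ × 37 = 26 × 37 mm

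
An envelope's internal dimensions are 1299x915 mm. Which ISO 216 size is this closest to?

Aspect ratio 1299/915 ≈ 1.420 — close to the ISO √2 ≈ 1.414.
In the C-series (envelope sizes, between A and B): C0 = 917 × 1297 mm.
Off by 4 mm total — nearest standard size.

C0 (917 × 1297 mm)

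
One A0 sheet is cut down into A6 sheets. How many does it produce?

64

A0 = 841 × 1189 mm; A6 = 105 × 148 mm.
Each halving step doubles the count; 6 steps from A0 to A6.
2^6 = 64.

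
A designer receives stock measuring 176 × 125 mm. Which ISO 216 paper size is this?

B6 (125 × 176 mm)

Aspect ratio 176/125 ≈ 1.408 — close to the ISO √2 ≈ 1.414.
In the B-series (B0 = 1000 × 1414 mm): B6 = 125 × 176 mm.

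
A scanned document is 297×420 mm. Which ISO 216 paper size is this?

Aspect ratio 420/297 ≈ 1.414 — close to the ISO √2 ≈ 1.414.
In the A-series (A0 area = 1 m²): A3 = 297 × 420 mm.

A3 (297 × 420 mm)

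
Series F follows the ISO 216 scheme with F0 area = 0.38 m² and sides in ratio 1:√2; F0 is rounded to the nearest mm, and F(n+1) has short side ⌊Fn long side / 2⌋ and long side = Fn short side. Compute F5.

91 × 129 mm

Let F0's short side be w mm. w · w√2 = 0.38 m² = 380,000 mm², so w ≈ 518.4 mm and w√2 ≈ 733.1 mm → F0 = 518 × 733 mm.
F1: ⌊733/2⌋ × 518 = 366 × 518 mm
F2: ⌊518/2⌋ × 366 = 259 × 366 mm
F3: ⌊366/2⌋ × 259 = 183 × 259 mm
F4: ⌊259/2⌋ × 183 = 129 × 183 mm
F5: ⌊183/2⌋ × 129 = 91 × 129 mm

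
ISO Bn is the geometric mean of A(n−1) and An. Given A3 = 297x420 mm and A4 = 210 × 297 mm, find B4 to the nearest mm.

Short side: √(297 · 210) = √62370 ≈ 249.7 → 250 mm
Long side: √(420 · 297) = √124740 ≈ 353.2 → 353 mm

250 × 353 mm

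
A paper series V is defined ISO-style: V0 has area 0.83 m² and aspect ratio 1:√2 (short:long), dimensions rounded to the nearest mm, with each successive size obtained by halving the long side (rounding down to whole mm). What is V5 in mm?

Let V0's short side be w mm. w · w√2 = 0.83 m² = 830,000 mm², so w ≈ 766.1 mm and w√2 ≈ 1083.4 mm → V0 = 766 × 1083 mm.
V1: ⌊1083/2⌋ × 766 = 541 × 766 mm
V2: ⌊766/2⌋ × 541 = 383 × 541 mm
V3: ⌊541/2⌋ × 383 = 270 × 383 mm
V4: ⌊383/2⌋ × 270 = 191 × 270 mm
V5: ⌊270/2⌋ × 191 = 135 × 191 mm

135 × 191 mm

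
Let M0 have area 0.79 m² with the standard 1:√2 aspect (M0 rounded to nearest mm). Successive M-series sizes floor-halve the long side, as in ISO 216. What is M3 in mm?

Let M0's short side be w mm. w · w√2 = 0.79 m² = 790,000 mm², so w ≈ 747.4 mm and w√2 ≈ 1057.0 mm → M0 = 747 × 1057 mm.
M1: ⌊1057/2⌋ × 747 = 528 × 747 mm
M2: ⌊747/2⌋ × 528 = 373 × 528 mm
M3: ⌊528/2⌋ × 373 = 264 × 373 mm

264 × 373 mm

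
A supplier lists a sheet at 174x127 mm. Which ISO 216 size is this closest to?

B6 (125 × 176 mm)

Aspect ratio 174/127 ≈ 1.370 (ISO target is √2 ≈ 1.414).
In the B-series (B0 = 1000 × 1414 mm): B6 = 125 × 176 mm.
Off by 4 mm total — nearest standard size.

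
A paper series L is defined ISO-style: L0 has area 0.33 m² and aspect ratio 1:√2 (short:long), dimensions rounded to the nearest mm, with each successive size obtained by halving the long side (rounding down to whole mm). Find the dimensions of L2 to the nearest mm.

241 × 341 mm

Let L0's short side be w mm. w · w√2 = 0.33 m² = 330,000 mm², so w ≈ 483.1 mm and w√2 ≈ 683.1 mm → L0 = 483 × 683 mm.
L1: ⌊683/2⌋ × 483 = 341 × 483 mm
L2: ⌊483/2⌋ × 341 = 241 × 341 mm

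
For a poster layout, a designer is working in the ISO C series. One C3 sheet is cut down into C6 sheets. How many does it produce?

C3 = 324 × 458 mm; C6 = 114 × 162 mm.
Each halving step doubles the count; 3 steps from C3 to C6.
2^3 = 8.

8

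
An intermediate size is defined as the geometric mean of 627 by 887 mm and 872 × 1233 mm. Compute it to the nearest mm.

739 × 1046 mm

Short side: √(627 · 872) = √546744 ≈ 739.4 → 739 mm
Long side: √(887 · 1233) = √1093671 ≈ 1045.8 → 1046 mm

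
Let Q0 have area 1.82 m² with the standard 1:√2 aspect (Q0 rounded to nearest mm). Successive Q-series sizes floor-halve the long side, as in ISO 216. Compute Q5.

200 × 283 mm

Let Q0's short side be w mm. w · w√2 = 1.82 m² = 1,820,000 mm², so w ≈ 1134.4 mm and w√2 ≈ 1604.3 mm → Q0 = 1134 × 1604 mm.
Q1: ⌊1604/2⌋ × 1134 = 802 × 1134 mm
Q2: ⌊1134/2⌋ × 802 = 567 × 802 mm
Q3: ⌊802/2⌋ × 567 = 401 × 567 mm
Q4: ⌊567/2⌋ × 401 = 283 × 401 mm
Q5: ⌊401/2⌋ × 283 = 200 × 283 mm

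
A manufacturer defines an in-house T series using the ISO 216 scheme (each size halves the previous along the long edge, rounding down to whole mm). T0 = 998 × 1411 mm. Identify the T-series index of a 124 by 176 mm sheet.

T6

T0: 998 × 1411 mm
T1: 705 × 998 mm
T2: 499 × 705 mm
T3: 352 × 499 mm
T4: 249 × 352 mm
T5: 176 × 249 mm
T6: 124 × 176 mm
T7: 88 × 124 mm
→ matches T6.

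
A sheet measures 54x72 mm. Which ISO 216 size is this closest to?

A8 (52 × 74 mm)

Aspect ratio 72/54 ≈ 1.333 (ISO target is √2 ≈ 1.414).
In the A-series (A0 area = 1 m²): A8 = 52 × 74 mm.
Off by 4 mm total — nearest standard size.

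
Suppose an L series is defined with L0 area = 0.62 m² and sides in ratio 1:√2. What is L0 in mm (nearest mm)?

662 × 936 mm

Let the short side be w mm. Then w · w√2 = 0.62 m² = 620,000 mm².
w² = 620,000/√2, so w ≈ 662.1 mm; long side = w√2 ≈ 936.4 mm.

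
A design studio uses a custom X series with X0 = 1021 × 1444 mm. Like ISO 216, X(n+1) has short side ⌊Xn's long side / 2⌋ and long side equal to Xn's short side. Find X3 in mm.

X1 = 722 × 1021 mm (from X0 by 1 halving).
X2: ⌊1021/2⌋ × 722 = 510 × 722 mm
X3: ⌊722/2⌋ × 510 = 361 × 510 mm

361 × 510 mm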